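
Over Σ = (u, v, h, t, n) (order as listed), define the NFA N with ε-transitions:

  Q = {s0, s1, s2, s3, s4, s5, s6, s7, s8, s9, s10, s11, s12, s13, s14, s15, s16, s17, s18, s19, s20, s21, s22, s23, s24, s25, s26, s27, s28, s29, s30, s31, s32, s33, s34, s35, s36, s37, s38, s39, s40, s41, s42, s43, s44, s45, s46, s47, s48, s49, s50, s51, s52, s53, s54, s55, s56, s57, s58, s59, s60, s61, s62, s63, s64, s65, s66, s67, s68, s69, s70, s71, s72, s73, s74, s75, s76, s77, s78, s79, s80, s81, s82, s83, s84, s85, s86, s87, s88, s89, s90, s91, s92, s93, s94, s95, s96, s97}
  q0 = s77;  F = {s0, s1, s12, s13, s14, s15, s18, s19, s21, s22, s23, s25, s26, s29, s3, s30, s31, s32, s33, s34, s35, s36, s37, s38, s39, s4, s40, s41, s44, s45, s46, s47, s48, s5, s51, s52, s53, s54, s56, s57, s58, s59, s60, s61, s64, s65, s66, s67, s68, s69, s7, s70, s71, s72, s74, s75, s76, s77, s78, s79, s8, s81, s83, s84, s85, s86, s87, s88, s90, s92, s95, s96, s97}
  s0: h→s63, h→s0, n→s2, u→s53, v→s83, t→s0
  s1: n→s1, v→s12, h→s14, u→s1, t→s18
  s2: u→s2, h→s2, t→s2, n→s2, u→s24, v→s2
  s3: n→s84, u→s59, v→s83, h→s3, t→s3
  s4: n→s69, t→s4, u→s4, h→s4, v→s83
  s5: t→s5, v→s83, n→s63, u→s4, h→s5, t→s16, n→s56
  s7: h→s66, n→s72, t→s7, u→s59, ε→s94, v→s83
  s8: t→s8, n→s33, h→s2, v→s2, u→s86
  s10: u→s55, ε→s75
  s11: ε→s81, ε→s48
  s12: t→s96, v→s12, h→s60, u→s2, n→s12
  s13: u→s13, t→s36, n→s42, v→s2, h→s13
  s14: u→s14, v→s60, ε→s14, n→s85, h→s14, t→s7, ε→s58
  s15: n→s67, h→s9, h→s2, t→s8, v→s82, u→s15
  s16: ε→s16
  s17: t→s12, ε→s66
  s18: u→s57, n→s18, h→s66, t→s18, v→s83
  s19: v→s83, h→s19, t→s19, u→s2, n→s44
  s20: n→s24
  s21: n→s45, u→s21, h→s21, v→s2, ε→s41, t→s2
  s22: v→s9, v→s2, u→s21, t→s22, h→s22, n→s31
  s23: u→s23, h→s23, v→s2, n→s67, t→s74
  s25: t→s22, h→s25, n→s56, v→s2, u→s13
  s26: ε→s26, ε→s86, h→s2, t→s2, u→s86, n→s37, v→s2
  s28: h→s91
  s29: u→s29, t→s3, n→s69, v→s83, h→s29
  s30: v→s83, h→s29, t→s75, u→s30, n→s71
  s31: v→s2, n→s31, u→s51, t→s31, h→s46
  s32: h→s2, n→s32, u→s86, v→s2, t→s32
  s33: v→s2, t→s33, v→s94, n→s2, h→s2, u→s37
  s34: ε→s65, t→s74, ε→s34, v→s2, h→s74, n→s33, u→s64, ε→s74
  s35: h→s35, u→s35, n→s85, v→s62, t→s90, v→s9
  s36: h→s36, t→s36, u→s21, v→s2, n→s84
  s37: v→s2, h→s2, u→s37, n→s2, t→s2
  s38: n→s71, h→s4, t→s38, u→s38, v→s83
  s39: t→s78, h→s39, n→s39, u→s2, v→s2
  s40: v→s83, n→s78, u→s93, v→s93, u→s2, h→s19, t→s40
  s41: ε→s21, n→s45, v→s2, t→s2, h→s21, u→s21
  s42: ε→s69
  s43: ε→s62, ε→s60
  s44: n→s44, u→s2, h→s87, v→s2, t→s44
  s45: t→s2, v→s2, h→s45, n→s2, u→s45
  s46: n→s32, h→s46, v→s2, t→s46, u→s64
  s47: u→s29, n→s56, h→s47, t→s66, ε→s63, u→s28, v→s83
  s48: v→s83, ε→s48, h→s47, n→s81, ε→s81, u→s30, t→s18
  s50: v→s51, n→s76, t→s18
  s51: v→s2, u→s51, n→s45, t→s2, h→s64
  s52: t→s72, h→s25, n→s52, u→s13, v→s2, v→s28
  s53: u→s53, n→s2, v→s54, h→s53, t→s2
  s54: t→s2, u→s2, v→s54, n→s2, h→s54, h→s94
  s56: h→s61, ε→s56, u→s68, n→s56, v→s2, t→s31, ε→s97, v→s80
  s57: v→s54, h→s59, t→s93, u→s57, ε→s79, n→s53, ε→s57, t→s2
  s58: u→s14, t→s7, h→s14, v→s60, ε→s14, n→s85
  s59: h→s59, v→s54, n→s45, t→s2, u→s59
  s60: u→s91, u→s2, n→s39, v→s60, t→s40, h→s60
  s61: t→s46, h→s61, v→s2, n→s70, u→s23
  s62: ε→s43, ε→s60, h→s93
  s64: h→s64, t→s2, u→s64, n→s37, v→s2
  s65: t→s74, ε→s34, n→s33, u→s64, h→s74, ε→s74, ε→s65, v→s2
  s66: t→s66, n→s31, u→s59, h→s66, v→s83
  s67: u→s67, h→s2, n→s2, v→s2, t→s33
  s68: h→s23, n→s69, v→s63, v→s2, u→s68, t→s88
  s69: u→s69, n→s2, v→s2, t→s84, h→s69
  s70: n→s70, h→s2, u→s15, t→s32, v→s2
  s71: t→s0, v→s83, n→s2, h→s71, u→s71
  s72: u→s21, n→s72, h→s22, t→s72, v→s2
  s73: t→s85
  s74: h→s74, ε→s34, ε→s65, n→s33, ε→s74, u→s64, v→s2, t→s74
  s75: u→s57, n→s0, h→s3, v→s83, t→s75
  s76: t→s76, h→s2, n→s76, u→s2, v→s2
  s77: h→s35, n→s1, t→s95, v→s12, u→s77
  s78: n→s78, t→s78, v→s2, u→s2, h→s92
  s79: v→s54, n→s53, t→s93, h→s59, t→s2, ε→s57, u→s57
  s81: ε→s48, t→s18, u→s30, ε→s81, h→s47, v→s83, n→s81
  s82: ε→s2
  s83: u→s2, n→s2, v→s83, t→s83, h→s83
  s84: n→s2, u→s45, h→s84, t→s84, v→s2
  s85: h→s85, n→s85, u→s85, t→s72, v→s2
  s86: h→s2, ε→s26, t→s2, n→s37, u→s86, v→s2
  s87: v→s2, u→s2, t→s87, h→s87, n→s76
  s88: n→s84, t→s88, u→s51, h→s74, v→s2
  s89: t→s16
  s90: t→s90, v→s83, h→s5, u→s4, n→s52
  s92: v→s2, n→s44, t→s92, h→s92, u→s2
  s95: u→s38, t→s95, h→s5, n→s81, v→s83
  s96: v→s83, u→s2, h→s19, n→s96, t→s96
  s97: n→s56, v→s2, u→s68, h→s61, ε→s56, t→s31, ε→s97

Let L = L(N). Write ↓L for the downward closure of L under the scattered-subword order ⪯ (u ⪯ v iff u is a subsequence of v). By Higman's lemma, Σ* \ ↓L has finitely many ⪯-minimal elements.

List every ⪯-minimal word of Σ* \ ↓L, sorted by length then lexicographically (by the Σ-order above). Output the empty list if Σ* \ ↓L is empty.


A = [vu, hnv, tvn, tunn, ntut, thnhnh].

|Q|=98, |F|=73, |δ|=439 (41 ε).
min D↑ (66 st, q0=0, F={5}): 0:u→0,v→1,h→2,t→3,n→4 1:u→5,v→1,h→6,t→7,n→1 2:u→2,v→6,h→2,t→8,n→9 3:u→10,v→11,h→12,t→3,n→13 4:u→4,v→1,h→14,t→15,n→4 5:u→5,v→5,h→5,t→5,n→5 6:u→5,v→6,h→6,t→16,n→17 7:u→5,v→11,h→18,t→7,n→7 8:u→19,v→11,h→12,t→8,n→20 9:u→9,v→5,h→9,t→21,n→9 10:u→10,v→11,h→19,t→10,n→22 11:u→5,v→11,h→11,t→11,n→5 12:u→19,v→11,h→12,t→12,n→23 13:u→24,v→11,h→25,t→15,n→13 14:u→14,v→6,h→14,t→26,n→9 15:u→27,v→11,h→28,t→15,n→15 16:u→5,v→11,h→18,t→16,n→29 17:u→5,v→5,h→17,t→29,n→17 18:u→5,v→11,h→18,t→18,n→30 19:u→19,v→11,h→19,t→19,n→31 20:u→32,v→5,h→33,t→21,n→20 21:u→34,v→5,h→35,t→21,n→21 22:u→22,v→11,h→22,t→36,n→5 23:u→37,v→5,h→38,t→39,n→23 24:u→24,v→11,h→40,t→41,n→22 25:u→40,v→11,h→25,t→28,n→23 26:u→42,v→11,h→28,t→26,n→21 27:u→27,v→43,h→42,t→5,n→44 28:u→42,v→11,h→28,t→28,n→39 29:u→5,v→5,h→45,t→29,n→29 30:u→5,v→5,h→46,t→30,n→30 31:u→31,v→5,h→31,t→47,n→5 32:u→32,v→5,h→32,t→48,n→31 33:u→32,v→5,h→33,t→35,n→23 34:u→34,v→5,h→34,t→5,n→49 35:u→34,v→5,h→35,t→35,n→39 36:u→44,v→11,h→36,t→36,n→5 37:u→37,v→5,h→50,t→51,n→31 38:u→50,v→5,h→38,t→52,n→53 39:u→54,v→5,h→52,t→39,n→39 40:u→40,v→11,h→40,t→55,n→31 41:u→27,v→11,h→55,t→41,n→36 42:u→42,v→43,h→42,t→5,n→49 43:u→5,v→43,h→43,t→5,n→5 44:u→44,v→43,h→44,t→5,n→5 45:u→5,v→5,h→45,t→45,n→30 46:u→5,v→5,h→46,t→46,n→56 47:u→49,v→5,h→47,t→47,n→5 48:u→34,v→5,h→48,t→48,n→47 49:u→49,v→5,h→49,t→5,n→5 50:u→50,v→5,h→50,t→57,n→58 51:u→54,v→5,h→57,t→51,n→47 52:u→59,v→5,h→52,t→52,n→60 53:u→61,v→5,h→5,t→60,n→53 54:u→54,v→5,h→59,t→5,n→49 55:u→42,v→11,h→55,t→55,n→47 56:u→5,v→5,h→5,t→56,n→56 57:u→59,v→5,h→57,t→57,n→62 58:u→58,v→5,h→5,t→62,n→5 59:u→59,v→5,h→59,t→5,n→63 60:u→64,v→5,h→5,t→60,n→60 61:u→61,v→5,h→5,t→65,n→58 62:u→63,v→5,h→5,t→62,n→5 63:u→63,v→5,h→5,t→5,n→5 64:u→64,v→5,h→5,t→5,n→63 65:u→64,v→5,h→5,t→65,n→62 (ε-aug+det+¬).
'vu': N↓-sim [87, 25, 4] end={s2,s24,s91,s93} ∉↓L; 2/2 del acc.
'hnv': N↓-sim [87, 74, 50, 9] end={s2,s24,s28,s63,s80,s82,s9,s91,s94} ∉↓L; 3/3 single-dels accept.
'tvn': N↓-sim [87, 76, 12, 2] end={s2,s24} ∉↓L; 3/3 single-dels accept.
'tunn': run [87, 76, 46, 16, 2] end={s2,s24} rej; 4/4 deletions ∈↓L.
'ntut': run [87, 77, 47, 17, 3] end={s2,s24,s93} — reject; 4/4 deletions ∈↓L.
'thnhnh': run [87, 76, 59, 36, 26, 15, 3] end={s2,s24,s9} rej; 6/6 del acc.
6 minimals (antichain).


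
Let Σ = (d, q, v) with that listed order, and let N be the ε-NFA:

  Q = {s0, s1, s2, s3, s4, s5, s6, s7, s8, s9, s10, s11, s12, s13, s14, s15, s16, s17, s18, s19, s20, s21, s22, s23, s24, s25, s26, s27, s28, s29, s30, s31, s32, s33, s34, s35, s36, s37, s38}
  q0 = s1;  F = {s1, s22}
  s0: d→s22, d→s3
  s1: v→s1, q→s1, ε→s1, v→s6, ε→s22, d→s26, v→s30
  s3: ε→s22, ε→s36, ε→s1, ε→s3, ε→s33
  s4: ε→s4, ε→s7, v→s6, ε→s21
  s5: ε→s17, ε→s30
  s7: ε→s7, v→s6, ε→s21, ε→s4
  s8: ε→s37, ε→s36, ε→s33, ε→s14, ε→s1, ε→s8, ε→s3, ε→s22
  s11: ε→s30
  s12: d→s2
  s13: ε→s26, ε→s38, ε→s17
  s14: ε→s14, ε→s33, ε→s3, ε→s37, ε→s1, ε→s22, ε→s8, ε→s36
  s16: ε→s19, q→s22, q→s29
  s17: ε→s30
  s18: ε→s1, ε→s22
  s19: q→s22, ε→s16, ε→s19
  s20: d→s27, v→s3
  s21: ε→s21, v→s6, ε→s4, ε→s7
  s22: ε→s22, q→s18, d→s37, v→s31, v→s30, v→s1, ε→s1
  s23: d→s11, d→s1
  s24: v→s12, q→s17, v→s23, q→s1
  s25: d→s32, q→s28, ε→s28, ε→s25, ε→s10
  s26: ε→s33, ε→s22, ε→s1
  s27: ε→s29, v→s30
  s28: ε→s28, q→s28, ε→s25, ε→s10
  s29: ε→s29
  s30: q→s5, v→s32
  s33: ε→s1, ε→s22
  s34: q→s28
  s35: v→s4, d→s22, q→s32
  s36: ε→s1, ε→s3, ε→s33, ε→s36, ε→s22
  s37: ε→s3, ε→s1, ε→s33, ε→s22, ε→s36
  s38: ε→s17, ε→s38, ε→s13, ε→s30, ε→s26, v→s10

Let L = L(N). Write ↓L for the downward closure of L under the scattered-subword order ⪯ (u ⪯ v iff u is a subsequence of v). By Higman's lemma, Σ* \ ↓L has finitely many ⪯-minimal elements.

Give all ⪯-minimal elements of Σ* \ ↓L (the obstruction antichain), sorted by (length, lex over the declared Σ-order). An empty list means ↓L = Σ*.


min(Σ*\↓L) = [].

|Q|=39, |F|=2, |δ|=112 (74 ε).
min D↑ (1 st, q0=0, F={}): 0:d→0,q→0,v→0 (ε-aug+det+¬).
L(D↑) = ∅; no obstructions.


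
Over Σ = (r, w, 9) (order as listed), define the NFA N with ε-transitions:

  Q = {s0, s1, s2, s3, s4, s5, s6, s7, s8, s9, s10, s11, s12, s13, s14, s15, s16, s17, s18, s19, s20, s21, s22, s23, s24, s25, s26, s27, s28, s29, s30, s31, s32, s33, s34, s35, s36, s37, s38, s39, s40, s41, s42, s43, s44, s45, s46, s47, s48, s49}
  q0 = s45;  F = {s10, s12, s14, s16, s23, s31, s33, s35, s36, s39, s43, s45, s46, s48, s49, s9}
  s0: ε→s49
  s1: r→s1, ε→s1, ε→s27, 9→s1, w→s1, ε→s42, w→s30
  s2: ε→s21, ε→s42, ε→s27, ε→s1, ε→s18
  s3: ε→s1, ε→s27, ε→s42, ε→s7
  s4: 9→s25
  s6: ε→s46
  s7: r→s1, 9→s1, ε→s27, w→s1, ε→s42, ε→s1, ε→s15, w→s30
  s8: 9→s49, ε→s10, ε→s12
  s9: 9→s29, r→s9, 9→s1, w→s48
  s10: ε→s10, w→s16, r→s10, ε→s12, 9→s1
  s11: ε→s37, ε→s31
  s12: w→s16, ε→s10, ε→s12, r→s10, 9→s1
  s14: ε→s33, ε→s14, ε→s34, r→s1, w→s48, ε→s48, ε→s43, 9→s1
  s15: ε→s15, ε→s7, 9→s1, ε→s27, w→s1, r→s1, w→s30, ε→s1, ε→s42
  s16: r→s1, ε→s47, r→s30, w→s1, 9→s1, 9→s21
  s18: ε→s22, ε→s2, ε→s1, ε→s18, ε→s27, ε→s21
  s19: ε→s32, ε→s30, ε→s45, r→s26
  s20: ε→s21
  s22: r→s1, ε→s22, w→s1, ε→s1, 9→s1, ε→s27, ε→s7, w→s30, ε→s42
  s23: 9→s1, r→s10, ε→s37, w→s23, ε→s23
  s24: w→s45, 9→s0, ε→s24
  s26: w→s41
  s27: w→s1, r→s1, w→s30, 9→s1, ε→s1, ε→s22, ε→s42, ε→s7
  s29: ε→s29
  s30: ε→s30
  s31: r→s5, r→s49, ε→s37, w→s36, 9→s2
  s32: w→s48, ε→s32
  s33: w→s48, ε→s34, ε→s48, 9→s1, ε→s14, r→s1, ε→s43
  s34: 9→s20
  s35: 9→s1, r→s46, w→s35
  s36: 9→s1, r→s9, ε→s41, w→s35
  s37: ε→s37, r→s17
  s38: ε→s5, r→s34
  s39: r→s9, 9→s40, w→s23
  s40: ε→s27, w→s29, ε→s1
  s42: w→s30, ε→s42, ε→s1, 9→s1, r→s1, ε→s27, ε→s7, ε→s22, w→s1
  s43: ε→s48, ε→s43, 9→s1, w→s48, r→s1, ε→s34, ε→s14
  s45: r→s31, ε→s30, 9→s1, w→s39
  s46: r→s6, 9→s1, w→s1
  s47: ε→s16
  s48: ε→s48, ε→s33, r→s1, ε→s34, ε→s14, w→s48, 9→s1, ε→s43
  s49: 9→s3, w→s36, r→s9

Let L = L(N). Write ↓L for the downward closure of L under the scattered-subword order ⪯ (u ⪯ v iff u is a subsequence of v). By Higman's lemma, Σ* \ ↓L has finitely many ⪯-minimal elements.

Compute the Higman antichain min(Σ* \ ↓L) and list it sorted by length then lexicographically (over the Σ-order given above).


Antichain: [9, wrwr, rrrwr, rwwrw, wwrww].

|Q|=50, |F|=16, |δ|=175 (88 ε).
min D↑ (13 st, q0=0, F={3}): 0:r→1,w→2,9→3 1:r→4,w→5,9→3 2:r→6,w→7,9→3 3:r→3,w→3,9→3 4:r→6,w→5,9→3 5:r→6,w→8,9→3 6:r→6,w→9,9→3 7:r→10,w→7,9→3 8:r→11,w→8,9→3 9:r→3,w→9,9→3 10:r→10,w→12,9→3 11:r→11,w→3,9→3 12:r→3,w→3,9→3.
'9': |S_i|=[37, 14] end={s1,s15,s18,s2,s20,s21,s22,s27,s29,s3,s30,s40,…} ∉↓L; 1/1 single-dels accept.
'wrwr': run [37, 30, 23, 16, 7] end={s1,s15,s22,s27,s30,s42,s7} rej; 4/4 del acc.
'rrrwr': N↓-sim [37, 33, 29, 22, 16, 7] end={s1,s15,s22,s27,s30,s42,s7} ∉↓L; 5/5 deletions ∈↓L.
'rwwrw': N↓-sim [37, 33, 23, 17, 9, 7] end={s1,s15,s22,s27,s30,s42,s7} — reject; 5/5 single-dels accept.
'wwrww': |S_i|=[37, 30, 25, 15, 10, 7] end={s1,s15,s22,s27,s30,s42,s7} — reject; 5/5 single-dels accept.
5 minimals (antichain).


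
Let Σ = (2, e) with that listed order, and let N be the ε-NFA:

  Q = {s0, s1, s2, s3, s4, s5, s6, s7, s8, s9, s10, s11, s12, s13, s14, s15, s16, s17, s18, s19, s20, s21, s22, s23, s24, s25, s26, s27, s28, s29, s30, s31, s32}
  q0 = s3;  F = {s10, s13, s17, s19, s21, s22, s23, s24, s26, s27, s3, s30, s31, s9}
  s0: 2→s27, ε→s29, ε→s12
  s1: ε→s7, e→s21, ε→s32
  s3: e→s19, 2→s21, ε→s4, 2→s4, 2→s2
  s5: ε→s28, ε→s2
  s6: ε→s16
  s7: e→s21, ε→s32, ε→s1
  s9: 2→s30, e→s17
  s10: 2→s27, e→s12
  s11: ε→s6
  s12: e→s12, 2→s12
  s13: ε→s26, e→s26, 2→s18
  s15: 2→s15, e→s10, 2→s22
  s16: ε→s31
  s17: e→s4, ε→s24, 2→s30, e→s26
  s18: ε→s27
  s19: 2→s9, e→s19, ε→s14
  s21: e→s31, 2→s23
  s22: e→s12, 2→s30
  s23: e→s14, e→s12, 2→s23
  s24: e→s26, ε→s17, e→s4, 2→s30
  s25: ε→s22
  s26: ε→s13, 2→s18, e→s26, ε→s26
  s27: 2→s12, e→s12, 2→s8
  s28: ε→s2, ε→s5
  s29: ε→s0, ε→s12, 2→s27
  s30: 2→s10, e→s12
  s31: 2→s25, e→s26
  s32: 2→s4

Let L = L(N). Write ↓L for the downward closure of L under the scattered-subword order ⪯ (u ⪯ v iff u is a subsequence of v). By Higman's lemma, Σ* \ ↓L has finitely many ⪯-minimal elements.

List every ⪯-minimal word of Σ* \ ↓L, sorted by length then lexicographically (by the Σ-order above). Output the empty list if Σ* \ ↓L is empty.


|Q|=33, |F|=14, |δ|=68 (24 ε).
min D↑ (13 st, q0=0, F={6}): 0:2→1,e→2 1:2→3,e→4 2:2→5,e→2 3:2→3,e→6 4:2→7,e→8 5:2→9,e→10 6:2→6,e→6 7:2→9,e→6 8:2→11,e→8 9:2→12,e→6 10:2→9,e→8 11:2→6,e→6 12:2→11,e→6.
'22e': |S_i|=[21, 19, 10, 2] end={s12,s14} rej; 3/3 deletions ∈↓L.
'2ee22': run [21, 19, 15, 7, 4, 2] end={s12,s8} ∉↓L; 5/5 single-dels accept.
'e22222': |S_i|=[21, 17, 14, 6, 4, 3, 2] end={s12,s8} ∉↓L; 6/6 deletions ∈↓L.
3 obstructions.

A = [22e, 2ee22, e22222].


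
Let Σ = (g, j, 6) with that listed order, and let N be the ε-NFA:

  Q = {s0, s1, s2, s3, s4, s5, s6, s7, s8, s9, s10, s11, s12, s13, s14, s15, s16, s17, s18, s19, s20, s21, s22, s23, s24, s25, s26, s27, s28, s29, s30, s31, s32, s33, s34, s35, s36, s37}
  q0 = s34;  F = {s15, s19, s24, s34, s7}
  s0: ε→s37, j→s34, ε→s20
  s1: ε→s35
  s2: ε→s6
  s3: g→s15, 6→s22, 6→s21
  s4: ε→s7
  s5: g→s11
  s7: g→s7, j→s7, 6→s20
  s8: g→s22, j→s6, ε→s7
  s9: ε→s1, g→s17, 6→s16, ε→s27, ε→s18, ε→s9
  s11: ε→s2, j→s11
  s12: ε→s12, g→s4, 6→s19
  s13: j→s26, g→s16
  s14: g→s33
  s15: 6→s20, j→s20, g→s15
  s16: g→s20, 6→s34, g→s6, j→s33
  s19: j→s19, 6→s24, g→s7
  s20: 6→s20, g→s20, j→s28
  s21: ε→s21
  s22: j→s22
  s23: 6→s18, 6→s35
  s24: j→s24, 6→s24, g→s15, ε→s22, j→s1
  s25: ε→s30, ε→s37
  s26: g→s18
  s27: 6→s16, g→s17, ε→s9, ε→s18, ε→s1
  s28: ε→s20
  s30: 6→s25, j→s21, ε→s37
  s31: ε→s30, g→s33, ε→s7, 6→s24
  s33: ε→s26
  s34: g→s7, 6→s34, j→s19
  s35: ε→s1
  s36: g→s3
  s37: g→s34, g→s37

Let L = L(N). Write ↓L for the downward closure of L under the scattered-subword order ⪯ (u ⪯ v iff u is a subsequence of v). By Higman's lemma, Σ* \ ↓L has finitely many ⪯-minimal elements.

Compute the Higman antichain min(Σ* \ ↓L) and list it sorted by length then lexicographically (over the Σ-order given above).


|Q|=38, |F|=5, |δ|=76 (25 ε).
min D↑ (6 st, q0=0, F={3}): 0:g→1,j→2,6→0 1:g→1,j→1,6→3 2:g→1,j→2,6→4 3:g→3,j→3,6→3 4:g→5,j→4,6→4 5:g→5,j→3,6→3 [Hopcroft].
'g6': N↓-sim [10, 4, 2] end={s20,s28} rej; 2/2 deletions ∈↓L.
'j6gj': |S_i|=[10, 9, 7, 3, 2] end={s20,s28} ∉↓L; 4/4 single-dels accept.
2 words, ⪯-incomp.

Antichain: [g6, j6gj].


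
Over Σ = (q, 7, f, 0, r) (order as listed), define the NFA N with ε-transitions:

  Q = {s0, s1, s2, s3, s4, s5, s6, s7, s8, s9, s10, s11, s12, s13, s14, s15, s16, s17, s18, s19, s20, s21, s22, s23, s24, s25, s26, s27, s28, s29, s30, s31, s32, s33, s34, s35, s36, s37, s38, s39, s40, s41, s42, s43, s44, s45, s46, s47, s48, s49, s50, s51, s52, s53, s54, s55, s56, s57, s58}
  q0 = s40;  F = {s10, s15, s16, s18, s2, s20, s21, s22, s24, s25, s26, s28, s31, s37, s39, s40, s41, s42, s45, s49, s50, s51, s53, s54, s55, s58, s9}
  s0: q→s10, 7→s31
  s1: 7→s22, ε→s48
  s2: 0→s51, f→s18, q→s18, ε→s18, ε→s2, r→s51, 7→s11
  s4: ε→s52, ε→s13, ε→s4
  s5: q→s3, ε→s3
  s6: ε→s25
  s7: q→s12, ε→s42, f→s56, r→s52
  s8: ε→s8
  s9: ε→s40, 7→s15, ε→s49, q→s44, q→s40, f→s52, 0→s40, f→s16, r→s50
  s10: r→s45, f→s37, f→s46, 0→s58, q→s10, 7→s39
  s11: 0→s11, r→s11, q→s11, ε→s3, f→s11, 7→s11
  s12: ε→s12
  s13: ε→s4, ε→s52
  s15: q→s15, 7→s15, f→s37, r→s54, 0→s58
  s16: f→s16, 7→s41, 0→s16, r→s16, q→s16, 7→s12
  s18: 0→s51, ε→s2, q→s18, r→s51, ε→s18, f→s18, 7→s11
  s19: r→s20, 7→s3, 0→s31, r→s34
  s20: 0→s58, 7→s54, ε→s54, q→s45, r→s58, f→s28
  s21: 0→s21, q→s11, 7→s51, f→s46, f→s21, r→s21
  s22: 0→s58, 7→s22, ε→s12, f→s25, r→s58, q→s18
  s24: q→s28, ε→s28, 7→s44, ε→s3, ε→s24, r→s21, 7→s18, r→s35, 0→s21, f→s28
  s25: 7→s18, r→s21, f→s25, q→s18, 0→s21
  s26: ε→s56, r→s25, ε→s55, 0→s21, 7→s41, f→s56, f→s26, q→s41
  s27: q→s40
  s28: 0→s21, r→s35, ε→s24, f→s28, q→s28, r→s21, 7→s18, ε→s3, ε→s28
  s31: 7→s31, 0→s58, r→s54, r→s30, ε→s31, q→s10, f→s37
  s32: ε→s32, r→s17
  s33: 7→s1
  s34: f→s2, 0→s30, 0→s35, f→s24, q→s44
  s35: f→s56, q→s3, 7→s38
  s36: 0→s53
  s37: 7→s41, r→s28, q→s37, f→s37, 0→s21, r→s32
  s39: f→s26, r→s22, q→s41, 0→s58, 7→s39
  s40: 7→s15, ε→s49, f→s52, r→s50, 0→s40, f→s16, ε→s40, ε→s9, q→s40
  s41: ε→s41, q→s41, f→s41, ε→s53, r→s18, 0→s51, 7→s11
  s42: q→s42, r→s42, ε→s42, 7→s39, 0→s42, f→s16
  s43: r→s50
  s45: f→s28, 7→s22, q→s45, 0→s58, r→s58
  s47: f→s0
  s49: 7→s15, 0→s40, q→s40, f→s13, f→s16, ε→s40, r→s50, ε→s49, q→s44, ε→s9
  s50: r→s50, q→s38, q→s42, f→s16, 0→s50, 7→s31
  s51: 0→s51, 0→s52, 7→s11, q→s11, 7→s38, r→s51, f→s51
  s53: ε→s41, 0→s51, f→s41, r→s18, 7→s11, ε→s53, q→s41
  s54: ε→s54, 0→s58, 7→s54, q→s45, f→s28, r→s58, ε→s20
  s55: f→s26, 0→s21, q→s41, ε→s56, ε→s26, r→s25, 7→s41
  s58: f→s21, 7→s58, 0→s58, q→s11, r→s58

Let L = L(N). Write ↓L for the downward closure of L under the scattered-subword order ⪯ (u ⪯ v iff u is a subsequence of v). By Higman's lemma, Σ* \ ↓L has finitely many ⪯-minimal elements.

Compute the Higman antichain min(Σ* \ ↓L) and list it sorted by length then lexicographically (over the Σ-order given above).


Antichain: [70q, f77, 7rrq, rq7q7].

|Q|=59, |F|=27, |δ|=227 (45 ε).
min D↑ (21 st, q0=0, F={12}): 0:q→0,7→1,f→2,0→0,r→3 1:q→1,7→1,f→4,0→5,r→6 2:q→2,7→7,f→2,0→2,r→2 3:q→8,7→9,f→2,0→3,r→3 4:q→4,7→7,f→4,0→10,r→11 5:q→12,7→5,f→10,0→5,r→5 6:q→13,7→6,f→11,0→5,r→5 7:q→7,7→12,f→7,0→14,r→15 8:q→8,7→16,f→2,0→8,r→8 9:q→17,7→9,f→4,0→5,r→6 10:q→12,7→14,f→10,0→10,r→10 11:q→11,7→15,f→11,0→10,r→10 12:q→12,7→12,f→12,0→12,r→12 13:q→13,7→18,f→11,0→5,r→5 14:q→12,7→12,f→14,0→14,r→14 15:q→15,7→12,f→15,0→14,r→14 16:q→7,7→16,f→19,0→5,r→18 17:q→17,7→16,f→4,0→5,r→13 18:q→15,7→18,f→20,0→5,r→5 19:q→7,7→7,f→19,0→10,r→20 20:q→15,7→15,f→20,0→10,r→10.
'70q': run [41, 33, 8, 2] end={s11,s3} rej; 3/3 del acc.
'f77': |S_i|=[41, 26, 11, 3] end={s11,s3,s38} rej; 3/3 deletions ∈↓L.
'7rrq': run [41, 33, 24, 11, 2] end={s11,s3} rej; 4/4 single-dels accept.
'rq7q7': |S_i|=[41, 35, 30, 20, 9, 3] end={s11,s3,s38} rej; 5/5 deletions ∈↓L.
4 minimals (antichain).


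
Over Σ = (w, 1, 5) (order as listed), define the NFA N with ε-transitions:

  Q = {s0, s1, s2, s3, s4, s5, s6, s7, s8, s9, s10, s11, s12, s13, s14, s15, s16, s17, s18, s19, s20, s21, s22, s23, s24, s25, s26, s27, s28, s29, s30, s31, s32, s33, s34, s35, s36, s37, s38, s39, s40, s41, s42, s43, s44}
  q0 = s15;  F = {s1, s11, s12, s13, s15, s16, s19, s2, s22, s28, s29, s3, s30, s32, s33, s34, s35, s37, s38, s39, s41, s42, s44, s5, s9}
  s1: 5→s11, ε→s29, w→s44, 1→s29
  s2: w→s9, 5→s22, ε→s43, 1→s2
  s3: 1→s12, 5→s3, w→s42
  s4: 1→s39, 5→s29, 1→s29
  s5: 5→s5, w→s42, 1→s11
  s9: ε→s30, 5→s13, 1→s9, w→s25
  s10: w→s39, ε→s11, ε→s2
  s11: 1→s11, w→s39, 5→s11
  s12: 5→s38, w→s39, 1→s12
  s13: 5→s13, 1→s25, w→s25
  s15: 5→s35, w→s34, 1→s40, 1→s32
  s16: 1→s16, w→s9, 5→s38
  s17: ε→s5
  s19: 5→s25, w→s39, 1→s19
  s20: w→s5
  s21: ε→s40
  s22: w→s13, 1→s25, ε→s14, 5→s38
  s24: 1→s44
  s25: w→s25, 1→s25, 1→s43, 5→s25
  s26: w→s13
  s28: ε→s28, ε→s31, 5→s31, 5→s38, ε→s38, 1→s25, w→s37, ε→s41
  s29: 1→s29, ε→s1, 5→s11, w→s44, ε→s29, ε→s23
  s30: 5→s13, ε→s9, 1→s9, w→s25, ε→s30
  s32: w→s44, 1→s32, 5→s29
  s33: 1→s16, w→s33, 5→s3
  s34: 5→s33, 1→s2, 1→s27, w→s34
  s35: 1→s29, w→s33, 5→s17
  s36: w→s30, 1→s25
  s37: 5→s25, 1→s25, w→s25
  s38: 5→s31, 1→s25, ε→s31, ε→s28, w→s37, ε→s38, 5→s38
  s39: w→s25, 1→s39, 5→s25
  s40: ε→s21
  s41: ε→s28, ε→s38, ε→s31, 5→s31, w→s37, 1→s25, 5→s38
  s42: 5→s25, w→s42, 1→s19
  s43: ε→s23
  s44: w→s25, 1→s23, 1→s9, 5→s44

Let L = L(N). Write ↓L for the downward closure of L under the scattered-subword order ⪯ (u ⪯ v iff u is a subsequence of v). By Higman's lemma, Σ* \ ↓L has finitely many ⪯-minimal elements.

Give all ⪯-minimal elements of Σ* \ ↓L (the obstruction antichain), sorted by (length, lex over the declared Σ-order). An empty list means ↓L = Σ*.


Antichain: [1ww, w151, 55w5].

|Q|=45, |F|=25, |δ|=119 (25 ε).
min D↑ (22 st, q0=0, F={13}): 0:w→1,1→2,5→3 1:w→1,1→4,5→5 2:w→6,1→2,5→7 3:w→5,1→7,5→8 4:w→9,1→4,5→10 5:w→5,1→11,5→12 6:w→13,1→9,5→6 7:w→6,1→7,5→14 8:w→15,1→14,5→8 9:w→13,1→9,5→16 10:w→16,1→13,5→17 11:w→9,1→11,5→17 12:w→15,1→18,5→12 13:w→13,1→13,5→13 14:w→19,1→14,5→14 15:w→15,1→20,5→13 16:w→13,1→13,5→16 17:w→21,1→13,5→17 18:w→19,1→18,5→17 19:w→13,1→19,5→13 20:w→19,1→20,5→13 21:w→13,1→13,5→13.
'1ww': N↓-sim [34, 26, 9, 3] end={s23,s25,s43} rej; 3/3 del acc.
'w151': run [34, 24, 19, 11, 3] end={s23,s25,s43} rej; 4/4 single-dels accept.
'55w5': N↓-sim [34, 27, 20, 7, 3] end={s23,s25,s43} ∉↓L; 4/4 del acc.
3 minimals (antichain).


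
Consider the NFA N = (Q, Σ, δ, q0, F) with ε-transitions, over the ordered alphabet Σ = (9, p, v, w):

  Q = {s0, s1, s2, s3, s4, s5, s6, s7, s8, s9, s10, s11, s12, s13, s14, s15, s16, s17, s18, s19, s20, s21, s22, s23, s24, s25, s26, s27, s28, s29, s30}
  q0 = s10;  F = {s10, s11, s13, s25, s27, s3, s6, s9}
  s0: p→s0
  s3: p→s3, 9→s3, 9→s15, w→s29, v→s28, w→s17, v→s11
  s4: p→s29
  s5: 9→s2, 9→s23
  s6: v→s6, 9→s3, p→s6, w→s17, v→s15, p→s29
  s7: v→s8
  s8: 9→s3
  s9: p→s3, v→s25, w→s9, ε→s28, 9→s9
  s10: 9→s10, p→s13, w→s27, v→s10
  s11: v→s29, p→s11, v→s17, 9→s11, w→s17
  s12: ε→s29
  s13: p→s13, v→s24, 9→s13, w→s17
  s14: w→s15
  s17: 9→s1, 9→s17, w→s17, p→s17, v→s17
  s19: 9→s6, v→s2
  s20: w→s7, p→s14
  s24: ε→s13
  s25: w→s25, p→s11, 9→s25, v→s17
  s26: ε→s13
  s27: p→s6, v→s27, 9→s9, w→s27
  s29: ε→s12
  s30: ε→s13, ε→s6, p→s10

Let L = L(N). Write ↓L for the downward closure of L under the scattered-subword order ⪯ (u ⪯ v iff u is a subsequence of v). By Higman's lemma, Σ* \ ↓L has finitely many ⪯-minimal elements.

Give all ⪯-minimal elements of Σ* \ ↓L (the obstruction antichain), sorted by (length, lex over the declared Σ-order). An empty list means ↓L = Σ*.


|Q|=31, |F|=8, |δ|=62 (7 ε).
min D↑ (9 st, q0=0, F={3}): 0:9→0,p→1,v→0,w→2 1:9→1,p→1,v→1,w→3 2:9→4,p→5,v→2,w→2 3:9→3,p→3,v→3,w→3 4:9→4,p→6,v→7,w→4 5:9→6,p→5,v→5,w→3 6:9→6,p→6,v→8,w→3 7:9→7,p→8,v→3,w→7 8:9→8,p→8,v→3,w→3 [Hopcroft].
'pw': |S_i|=[15, 11, 4] end={s1,s12,s17,s29} ∉↓L; 2/2 deletions ∈↓L.
'w9vv': N↓-sim [15, 12, 10, 7, 4] end={s1,s12,s17,s29} — reject; 4/4 single-dels accept.
2 minimals (antichain).

Antichain: [pw, w9vv].


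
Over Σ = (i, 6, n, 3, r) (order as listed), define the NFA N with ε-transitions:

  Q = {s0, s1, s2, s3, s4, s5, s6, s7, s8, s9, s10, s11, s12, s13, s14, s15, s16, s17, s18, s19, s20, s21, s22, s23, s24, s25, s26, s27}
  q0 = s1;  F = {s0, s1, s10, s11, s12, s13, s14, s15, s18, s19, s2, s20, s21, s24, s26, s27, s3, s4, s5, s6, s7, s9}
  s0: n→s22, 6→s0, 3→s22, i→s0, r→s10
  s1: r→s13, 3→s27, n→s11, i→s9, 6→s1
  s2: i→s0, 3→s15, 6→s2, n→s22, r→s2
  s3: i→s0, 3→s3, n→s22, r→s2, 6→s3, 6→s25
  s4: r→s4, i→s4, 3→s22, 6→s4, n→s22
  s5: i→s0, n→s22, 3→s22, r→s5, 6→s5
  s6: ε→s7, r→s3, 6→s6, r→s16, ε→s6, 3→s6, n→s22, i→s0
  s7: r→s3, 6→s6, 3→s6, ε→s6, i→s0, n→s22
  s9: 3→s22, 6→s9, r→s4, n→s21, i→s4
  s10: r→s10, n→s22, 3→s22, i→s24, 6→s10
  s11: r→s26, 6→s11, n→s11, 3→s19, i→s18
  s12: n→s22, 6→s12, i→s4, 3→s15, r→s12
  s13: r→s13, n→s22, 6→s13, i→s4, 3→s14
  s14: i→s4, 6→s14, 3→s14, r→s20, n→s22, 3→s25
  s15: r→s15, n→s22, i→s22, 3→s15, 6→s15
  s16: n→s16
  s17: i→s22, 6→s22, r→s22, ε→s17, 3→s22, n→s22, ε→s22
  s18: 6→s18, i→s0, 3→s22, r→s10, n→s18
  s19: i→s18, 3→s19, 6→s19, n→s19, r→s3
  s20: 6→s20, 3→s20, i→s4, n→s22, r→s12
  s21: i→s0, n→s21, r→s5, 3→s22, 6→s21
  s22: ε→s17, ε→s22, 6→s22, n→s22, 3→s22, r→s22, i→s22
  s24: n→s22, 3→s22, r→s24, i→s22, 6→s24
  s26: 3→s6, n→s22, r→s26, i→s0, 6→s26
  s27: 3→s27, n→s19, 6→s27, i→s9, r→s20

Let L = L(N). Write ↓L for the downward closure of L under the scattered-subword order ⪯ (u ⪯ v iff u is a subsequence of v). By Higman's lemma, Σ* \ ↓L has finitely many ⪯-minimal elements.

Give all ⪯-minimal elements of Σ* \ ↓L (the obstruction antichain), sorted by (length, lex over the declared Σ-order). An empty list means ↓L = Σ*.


Antichain: [i3, rn, iin, nirii, 3rr3i].

|Q|=28, |F|=22, |δ|=131 (7 ε).
min D↑ (22 st, q0=0, F={7}): 0:i→1,6→0,n→2,3→3,r→4 1:i→5,6→1,n→6,3→7,r→5 2:i→8,6→2,n→2,3→9,r→10 3:i→1,6→3,n→9,3→3,r→11 4:i→5,6→4,n→7,3→12,r→4 5:i→5,6→5,n→7,3→7,r→5 6:i→13,6→6,n→6,3→7,r→14 7:i→7,6→7,n→7,3→7,r→7 8:i→13,6→8,n→8,3→7,r→15 9:i→8,6→9,n→9,3→9,r→16 10:i→13,6→10,n→7,3→17,r→10 11:i→5,6→11,n→7,3→11,r→18 12:i→5,6→12,n→7,3→12,r→11 13:i→13,6→13,n→7,3→7,r→15 14:i→13,6→14,n→7,3→7,r→14 15:i→19,6→15,n→7,3→7,r→15 16:i→13,6→16,n→7,3→16,r→20 17:i→13,6→17,n→7,3→17,r→16 18:i→5,6→18,n→7,3→21,r→18 19:i→7,6→19,n→7,3→7,r→19 20:i→13,6→20,n→7,3→21,r→20 21:i→7,6→21,n→7,3→21,r→21 [Hopcroft].
'i3': |S_i|=[26, 10, 2] end={s17,s22} ∉↓L; 2/2 del acc.
'rn': run [26, 19, 3] end={s16,s17,s22} — reject; 2/2 deletions ∈↓L.
'iin': run [26, 10, 6, 2] end={s17,s22} — reject; 3/3 deletions ∈↓L.
'nirii': N↓-sim [26, 18, 6, 4, 3, 2] end={s17,s22} ∉↓L; 5/5 deletions ∈↓L.
'3rr3i': N↓-sim [26, 22, 14, 10, 3, 2] end={s17,s22} — reject; 5/5 del acc.
5 obstructions.


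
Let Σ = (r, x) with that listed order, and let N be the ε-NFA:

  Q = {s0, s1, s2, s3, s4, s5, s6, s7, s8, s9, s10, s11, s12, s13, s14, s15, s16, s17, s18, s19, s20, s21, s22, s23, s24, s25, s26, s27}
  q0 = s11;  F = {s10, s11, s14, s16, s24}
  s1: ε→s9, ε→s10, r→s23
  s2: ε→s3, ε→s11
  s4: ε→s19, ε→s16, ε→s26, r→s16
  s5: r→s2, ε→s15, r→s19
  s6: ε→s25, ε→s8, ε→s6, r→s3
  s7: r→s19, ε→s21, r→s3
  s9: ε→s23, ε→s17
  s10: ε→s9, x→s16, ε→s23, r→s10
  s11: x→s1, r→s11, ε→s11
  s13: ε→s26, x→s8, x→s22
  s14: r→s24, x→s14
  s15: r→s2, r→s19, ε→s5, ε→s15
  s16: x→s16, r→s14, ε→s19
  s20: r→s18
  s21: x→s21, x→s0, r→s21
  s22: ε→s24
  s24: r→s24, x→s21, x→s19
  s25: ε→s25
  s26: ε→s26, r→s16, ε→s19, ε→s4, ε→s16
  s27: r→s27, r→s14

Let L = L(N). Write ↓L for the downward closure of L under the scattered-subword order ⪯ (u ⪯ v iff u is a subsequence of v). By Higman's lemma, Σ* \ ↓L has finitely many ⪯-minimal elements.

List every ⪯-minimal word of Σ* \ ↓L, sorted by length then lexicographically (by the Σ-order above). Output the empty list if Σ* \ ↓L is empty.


Antichain: [xxrrx].

|Q|=28, |F|=5, |δ|=56 (27 ε).
min D↑ (6 st, q0=0, F={5}): 0:r→0,x→1 1:r→1,x→2 2:r→3,x→2 3:r→4,x→3 4:r→4,x→5 5:r→5,x→5 (ε-aug+det+¬).
'xxrrx': |S_i|=[12, 11, 6, 5, 4, 3] end={s0,s19,s21} rej; 5/5 single-dels accept.
1 minimals (antichain).


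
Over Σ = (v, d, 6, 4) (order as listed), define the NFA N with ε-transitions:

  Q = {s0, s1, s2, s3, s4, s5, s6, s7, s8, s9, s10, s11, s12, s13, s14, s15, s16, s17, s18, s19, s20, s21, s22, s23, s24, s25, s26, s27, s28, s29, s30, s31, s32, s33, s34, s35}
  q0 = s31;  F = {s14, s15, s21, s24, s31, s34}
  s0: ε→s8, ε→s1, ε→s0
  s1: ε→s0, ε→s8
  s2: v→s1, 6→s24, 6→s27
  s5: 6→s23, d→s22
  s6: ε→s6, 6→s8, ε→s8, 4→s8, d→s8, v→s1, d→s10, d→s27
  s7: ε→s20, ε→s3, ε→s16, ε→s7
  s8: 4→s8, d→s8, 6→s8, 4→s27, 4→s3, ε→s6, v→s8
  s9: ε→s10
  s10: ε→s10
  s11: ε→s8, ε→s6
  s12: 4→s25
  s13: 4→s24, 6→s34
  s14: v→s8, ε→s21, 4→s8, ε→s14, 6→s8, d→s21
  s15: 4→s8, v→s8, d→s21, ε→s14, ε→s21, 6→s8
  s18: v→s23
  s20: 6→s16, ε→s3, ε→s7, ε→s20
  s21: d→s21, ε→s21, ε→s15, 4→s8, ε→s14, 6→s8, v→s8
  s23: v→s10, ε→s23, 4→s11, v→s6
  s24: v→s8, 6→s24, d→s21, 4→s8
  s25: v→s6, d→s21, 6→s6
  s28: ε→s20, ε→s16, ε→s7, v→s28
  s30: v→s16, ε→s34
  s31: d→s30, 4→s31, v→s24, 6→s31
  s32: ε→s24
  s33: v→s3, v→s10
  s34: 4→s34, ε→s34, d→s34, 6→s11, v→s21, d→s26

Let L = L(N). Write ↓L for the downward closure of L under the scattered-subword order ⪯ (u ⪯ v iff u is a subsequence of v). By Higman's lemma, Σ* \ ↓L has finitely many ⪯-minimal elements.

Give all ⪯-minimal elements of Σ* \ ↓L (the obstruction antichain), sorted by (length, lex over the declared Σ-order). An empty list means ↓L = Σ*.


Antichain: [vv, v4, d6].

|Q|=36, |F|=6, |δ|=90 (33 ε).
min D↑ (5 st, q0=0, F={3}): 0:v→1,d→2,6→0,4→0 1:v→3,d→4,6→1,4→3 2:v→4,d→2,6→3,4→2 3:v→3,d→3,6→3,4→3 4:v→3,d→4,6→3,4→3 [Hopcroft].
'vv': run [17, 12, 7] end={s0,s1,s10,s27,s3,s6,s8} — reject; 2/2 single-dels accept.
'v4': N↓-sim [17, 12, 7] end={s0,s1,s10,s27,s3,s6,s8} — reject; 2/2 del acc.
'd6': |S_i|=[17, 15, 8] end={s0,s1,s10,s11,s27,s3,s6,s8} ∉↓L; 2/2 deletions ∈↓L.
3 minimals (antichain).


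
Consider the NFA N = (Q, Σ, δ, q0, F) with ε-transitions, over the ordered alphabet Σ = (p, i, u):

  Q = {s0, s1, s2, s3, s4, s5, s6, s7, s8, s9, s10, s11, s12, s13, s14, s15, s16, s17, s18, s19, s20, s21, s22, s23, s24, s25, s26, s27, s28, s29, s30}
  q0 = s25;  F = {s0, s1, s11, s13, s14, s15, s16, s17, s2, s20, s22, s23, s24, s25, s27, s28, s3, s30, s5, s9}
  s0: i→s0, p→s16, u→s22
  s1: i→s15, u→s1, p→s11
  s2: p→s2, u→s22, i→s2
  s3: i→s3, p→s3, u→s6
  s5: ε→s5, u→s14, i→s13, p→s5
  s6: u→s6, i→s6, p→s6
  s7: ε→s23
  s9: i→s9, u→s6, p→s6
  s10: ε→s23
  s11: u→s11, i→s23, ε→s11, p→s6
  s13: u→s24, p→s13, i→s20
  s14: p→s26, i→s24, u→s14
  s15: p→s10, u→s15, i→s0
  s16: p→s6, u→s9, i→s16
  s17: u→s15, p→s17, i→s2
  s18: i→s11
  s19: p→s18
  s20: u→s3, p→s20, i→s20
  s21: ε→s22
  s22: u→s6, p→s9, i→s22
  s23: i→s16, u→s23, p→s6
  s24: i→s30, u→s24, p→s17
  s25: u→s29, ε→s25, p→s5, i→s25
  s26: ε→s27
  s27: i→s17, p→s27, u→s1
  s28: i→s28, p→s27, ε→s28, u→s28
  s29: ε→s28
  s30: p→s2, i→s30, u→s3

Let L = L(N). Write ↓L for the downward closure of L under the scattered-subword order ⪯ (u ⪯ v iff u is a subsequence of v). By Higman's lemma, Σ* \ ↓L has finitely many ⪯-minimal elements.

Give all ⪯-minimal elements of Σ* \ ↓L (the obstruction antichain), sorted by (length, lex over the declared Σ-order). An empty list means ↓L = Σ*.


A = [piiuu, upupp].

|Q|=31, |F|=20, |δ|=74 (9 ε).
min D↑ (21 st, q0=0, F={15}): 0:p→1,i→0,u→2 1:p→1,i→3,u→4 2:p→5,i→2,u→2 3:p→3,i→6,u→7 4:p→5,i→7,u→4 5:p→5,i→8,u→9 6:p→6,i→6,u→10 7:p→8,i→11,u→7 8:p→8,i→12,u→13 9:p→14,i→13,u→9 10:p→10,i→10,u→15 11:p→12,i→11,u→10 12:p→12,i→12,u→16 13:p→17,i→18,u→13 14:p→15,i→17,u→14 15:p→15,i→15,u→15 16:p→19,i→16,u→15 17:p→15,i→20,u→17 18:p→20,i→18,u→16 19:p→15,i→19,u→15 20:p→15,i→20,u→19 (ε-aug+det+¬).
'piiuu': run [24, 21, 15, 9, 4, 1] end={s6} ∉↓L; 5/5 del acc.
'upupp': run [24, 20, 15, 10, 6, 1] end={s6} — reject; 5/5 del acc.
2 words, ⪯-incomp.


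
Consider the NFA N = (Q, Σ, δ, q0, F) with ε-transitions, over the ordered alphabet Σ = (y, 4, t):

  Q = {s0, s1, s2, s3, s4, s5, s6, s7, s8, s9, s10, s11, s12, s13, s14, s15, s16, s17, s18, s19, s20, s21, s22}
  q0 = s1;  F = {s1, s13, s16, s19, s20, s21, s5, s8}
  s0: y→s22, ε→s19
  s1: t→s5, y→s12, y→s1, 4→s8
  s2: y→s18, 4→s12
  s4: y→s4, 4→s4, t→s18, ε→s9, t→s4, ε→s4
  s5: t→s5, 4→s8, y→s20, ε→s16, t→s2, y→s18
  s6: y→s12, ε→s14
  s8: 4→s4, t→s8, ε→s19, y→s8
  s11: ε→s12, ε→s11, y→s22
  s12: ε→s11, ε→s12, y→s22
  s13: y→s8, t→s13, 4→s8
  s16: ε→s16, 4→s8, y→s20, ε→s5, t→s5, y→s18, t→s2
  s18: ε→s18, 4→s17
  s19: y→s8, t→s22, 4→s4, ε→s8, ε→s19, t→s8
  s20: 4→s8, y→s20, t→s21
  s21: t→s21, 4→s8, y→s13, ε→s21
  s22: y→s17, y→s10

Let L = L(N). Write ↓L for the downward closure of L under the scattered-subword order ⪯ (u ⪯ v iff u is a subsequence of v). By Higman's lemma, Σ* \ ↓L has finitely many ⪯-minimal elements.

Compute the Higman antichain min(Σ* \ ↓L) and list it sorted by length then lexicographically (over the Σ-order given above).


min(Σ*\↓L) = [44, tytyy4].

|Q|=23, |F|=8, |δ|=59 (16 ε).
min D↑ (7 st, q0=0, F={3}): 0:y→0,4→1,t→2 1:y→1,4→3,t→1 2:y→4,4→1,t→2 3:y→3,4→3,t→3 4:y→4,4→1,t→5 5:y→6,4→1,t→5 6:y→1,4→1,t→6 (ε-aug+det+¬).
'44': |S_i|=[17, 10, 4] end={s17,s18,s4,s9} — reject; 2/2 deletions ∈↓L.
'tytyy4': N↓-sim [17, 16, 11, 10, 9, 8, 4] end={s17,s18,s4,s9} rej; 6/6 single-dels accept.
2 minimals (antichain).


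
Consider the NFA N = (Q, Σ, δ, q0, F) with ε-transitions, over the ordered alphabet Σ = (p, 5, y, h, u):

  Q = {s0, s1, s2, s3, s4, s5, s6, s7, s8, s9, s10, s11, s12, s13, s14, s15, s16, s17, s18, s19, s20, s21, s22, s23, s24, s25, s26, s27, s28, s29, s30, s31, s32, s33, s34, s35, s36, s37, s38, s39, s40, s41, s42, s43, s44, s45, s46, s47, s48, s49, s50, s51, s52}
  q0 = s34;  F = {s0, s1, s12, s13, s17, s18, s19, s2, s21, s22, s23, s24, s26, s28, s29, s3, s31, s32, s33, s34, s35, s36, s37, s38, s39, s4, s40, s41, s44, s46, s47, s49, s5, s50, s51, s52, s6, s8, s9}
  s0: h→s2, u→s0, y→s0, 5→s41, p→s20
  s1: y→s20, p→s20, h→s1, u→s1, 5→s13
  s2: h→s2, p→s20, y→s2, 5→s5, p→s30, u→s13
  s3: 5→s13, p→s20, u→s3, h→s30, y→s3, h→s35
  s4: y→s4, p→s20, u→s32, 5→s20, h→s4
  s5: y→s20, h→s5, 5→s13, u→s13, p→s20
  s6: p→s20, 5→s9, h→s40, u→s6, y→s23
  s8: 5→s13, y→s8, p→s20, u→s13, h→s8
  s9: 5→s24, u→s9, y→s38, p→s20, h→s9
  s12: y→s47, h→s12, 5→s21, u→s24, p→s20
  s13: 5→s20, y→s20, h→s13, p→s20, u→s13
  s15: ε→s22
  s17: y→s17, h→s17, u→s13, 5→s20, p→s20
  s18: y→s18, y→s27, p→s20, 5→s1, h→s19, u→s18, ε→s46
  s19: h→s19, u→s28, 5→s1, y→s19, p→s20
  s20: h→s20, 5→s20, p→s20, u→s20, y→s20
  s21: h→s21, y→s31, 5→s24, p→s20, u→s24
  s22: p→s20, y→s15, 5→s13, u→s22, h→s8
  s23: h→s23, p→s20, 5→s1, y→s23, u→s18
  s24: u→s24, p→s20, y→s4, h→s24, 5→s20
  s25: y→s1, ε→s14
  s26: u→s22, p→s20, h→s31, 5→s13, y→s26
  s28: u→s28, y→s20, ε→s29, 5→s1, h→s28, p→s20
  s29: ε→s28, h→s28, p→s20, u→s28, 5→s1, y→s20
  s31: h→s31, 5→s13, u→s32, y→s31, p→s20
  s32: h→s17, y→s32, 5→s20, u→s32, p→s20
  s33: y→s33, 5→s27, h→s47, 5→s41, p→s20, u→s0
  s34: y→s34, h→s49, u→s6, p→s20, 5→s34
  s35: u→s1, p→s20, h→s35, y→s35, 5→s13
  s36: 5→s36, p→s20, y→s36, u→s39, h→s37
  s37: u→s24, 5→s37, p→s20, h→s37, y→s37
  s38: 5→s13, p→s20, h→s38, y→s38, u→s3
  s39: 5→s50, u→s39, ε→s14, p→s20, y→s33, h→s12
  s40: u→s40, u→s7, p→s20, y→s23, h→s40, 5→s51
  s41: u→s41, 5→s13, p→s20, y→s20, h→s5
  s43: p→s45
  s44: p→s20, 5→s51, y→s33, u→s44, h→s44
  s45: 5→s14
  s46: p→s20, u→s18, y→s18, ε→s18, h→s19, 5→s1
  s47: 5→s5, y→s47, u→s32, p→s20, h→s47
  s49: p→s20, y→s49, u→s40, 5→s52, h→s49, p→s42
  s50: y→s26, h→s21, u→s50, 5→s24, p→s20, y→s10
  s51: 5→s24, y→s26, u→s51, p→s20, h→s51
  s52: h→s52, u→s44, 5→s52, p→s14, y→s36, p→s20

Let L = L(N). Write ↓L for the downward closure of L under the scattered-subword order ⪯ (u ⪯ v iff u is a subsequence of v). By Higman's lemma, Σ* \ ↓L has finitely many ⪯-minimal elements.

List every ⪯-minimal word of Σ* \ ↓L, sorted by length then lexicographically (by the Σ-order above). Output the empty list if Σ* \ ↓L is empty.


A = [p, u555, uy5y, h5yhu5, uyuhuy].

|Q|=53, |F|=39, |δ|=218 (7 ε).
min D↑ (38 st, q0=0, F={1}): 0:p→1,5→0,y→0,h→2,u→3 1:p→1,5→1,y→1,h→1,u→1 2:p→1,5→4,y→2,h→2,u→5 3:p→1,5→6,y→7,h→5,u→3 4:p→1,5→4,y→8,h→4,u→9 5:p→1,5→10,y→7,h→5,u→5 6:p→1,5→11,y→12,h→6,u→6 7:p→1,5→13,y→7,h→7,u→14 8:p→1,5→8,y→8,h→15,u→16 9:p→1,5→10,y→17,h→9,u→9 10:p→1,5→11,y→18,h→10,u→10 11:p→1,5→1,y→19,h→11,u→11 12:p→1,5→20,y→12,h→12,u→21 13:p→1,5→20,y→1,h→13,u→13 14:p→1,5→13,y→14,h→22,u→14 15:p→1,5→15,y→15,h→15,u→11 16:p→1,5→23,y→17,h→24,u→16 17:p→1,5→25,y→17,h→26,u→27 18:p→1,5→20,y→18,h→28,u→29 19:p→1,5→1,y→19,h→19,u→30 20:p→1,5→1,y→1,h→20,u→20 21:p→1,5→20,y→21,h→31,u→21 22:p→1,5→13,y→22,h→22,u→32 23:p→1,5→11,y→18,h→33,u→23 24:p→1,5→33,y→26,h→24,u→11 25:p→1,5→20,y→1,h→34,u→25 26:p→1,5→34,y→26,h→26,u→30 27:p→1,5→25,y→27,h→35,u→27 28:p→1,5→20,y→28,h→28,u→30 29:p→1,5→20,y→29,h→36,u→29 30:p→1,5→1,y→30,h→37,u→30 31:p→1,5→20,y→31,h→31,u→13 32:p→1,5→13,y→1,h→32,u→32 33:p→1,5→11,y→28,h→33,u→11 34:p→1,5→20,y→1,h→34,u→20 35:p→1,5→34,y→35,h→35,u→20 36:p→1,5→20,y→36,h→36,u→20 37:p→1,5→1,y→37,h→37,u→20 [Hopcroft].
'p': N↓-sim [47, 4] end={s14,s20,s30,s42} ∉↓L; 1/1 deletions ∈↓L.
'u555': |S_i|=[47, 41, 24, 6, 1] end={s20} rej; 4/4 single-dels accept.
'uy5y': N↓-sim [47, 41, 29, 6, 1] end={s20} — reject; 4/4 single-dels accept.
'h5yhu5': run [47, 45, 31, 27, 15, 6, 1] end={s20} — reject; 6/6 del acc.
'uyuhuy': run [47, 41, 29, 21, 12, 5, 1] end={s20} rej; 6/6 del acc.
5 obstructions.
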